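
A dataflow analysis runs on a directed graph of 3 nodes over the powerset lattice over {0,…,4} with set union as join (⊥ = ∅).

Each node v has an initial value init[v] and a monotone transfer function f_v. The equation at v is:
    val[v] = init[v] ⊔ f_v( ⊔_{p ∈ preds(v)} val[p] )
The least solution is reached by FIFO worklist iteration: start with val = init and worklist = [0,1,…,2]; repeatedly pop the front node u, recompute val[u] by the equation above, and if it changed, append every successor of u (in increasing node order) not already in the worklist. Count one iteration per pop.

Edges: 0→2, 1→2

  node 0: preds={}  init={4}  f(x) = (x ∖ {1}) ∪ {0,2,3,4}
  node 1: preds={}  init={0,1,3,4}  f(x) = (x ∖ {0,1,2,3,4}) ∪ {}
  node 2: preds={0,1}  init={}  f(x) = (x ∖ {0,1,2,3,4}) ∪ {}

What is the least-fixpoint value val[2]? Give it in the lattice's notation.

{}

Trace (3 dequeues):
  [1] u=0 | in {} | out {0,2,3,4} | prev {4} | push {}
  [2] u=1 | in {} | out {0,1,3,4} | ==
  [3] u=2 | in {0,1,2,3,4} | out {} | ==

Converged values:
  [0] {0,2,3,4}
  [1] {0,1,3,4}
  [2] {}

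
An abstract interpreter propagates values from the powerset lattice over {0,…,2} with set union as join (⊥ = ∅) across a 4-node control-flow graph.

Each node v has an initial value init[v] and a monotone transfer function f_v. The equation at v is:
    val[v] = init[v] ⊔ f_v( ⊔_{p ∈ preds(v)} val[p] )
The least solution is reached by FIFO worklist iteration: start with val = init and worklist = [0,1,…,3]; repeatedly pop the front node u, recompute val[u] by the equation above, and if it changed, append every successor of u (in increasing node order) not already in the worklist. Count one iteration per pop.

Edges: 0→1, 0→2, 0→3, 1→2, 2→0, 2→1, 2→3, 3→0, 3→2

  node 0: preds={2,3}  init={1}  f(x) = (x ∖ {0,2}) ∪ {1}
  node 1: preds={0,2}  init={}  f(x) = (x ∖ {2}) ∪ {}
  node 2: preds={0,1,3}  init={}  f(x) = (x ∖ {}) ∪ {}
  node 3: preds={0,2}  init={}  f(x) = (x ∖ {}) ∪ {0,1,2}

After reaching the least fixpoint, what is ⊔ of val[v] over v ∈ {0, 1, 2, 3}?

Iteration log — 11 steps:
  step 1. node 0  ⊔preds={}  new={1}  stable
  step 2. node 1  ⊔preds={1}  new={1}  old={}  +wl: 
  step 3. node 2  ⊔preds={1}  new={1}  old={}  +wl: 0,1
  step 4. node 3  ⊔preds={1}  new={0,1,2}  old={}  +wl: 2
  step 5. node 0  ⊔preds={0,1,2}  new={1}  stable
  step 6. node 1  ⊔preds={1}  new={1}  stable
  step 7. node 2  ⊔preds={0,1,2}  new={0,1,2}  old={1}  +wl: 0,1,3
  step 8. node 0  ⊔preds={0,1,2}  new={1}  stable
  step 9. node 1  ⊔preds={0,1,2}  new={0,1}  old={1}  +wl: 2
  step 10. node 3  ⊔preds={0,1,2}  new={0,1,2}  stable
  step 11. node 2  ⊔preds={0,1,2}  new={0,1,2}  stable

Least fixpoint reached:
  node 0: {1}
  node 1: {0,1}
  node 2: {0,1,2}
  node 3: {0,1,2}

{0,1,2}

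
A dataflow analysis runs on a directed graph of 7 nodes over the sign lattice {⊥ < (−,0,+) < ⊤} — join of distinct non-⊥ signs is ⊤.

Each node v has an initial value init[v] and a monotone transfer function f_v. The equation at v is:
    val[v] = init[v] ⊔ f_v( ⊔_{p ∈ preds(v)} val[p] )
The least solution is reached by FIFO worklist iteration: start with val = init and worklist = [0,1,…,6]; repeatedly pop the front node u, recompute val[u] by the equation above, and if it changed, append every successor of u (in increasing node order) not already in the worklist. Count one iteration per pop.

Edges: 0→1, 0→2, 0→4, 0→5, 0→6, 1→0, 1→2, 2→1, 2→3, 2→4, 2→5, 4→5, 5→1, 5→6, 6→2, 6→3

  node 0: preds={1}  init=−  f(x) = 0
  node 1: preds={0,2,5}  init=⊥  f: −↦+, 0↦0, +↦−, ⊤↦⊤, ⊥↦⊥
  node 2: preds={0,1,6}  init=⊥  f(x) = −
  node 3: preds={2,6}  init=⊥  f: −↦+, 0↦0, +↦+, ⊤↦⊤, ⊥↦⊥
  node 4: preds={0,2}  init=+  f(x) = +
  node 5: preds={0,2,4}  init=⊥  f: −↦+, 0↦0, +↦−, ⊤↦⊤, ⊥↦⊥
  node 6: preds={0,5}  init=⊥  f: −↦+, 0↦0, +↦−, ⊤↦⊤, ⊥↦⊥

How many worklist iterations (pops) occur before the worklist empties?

11

Trace (11 dequeues):
  [1] u=0 | in ⊥ | out ⊤ | prev − | push {}
  [2] u=1 | in ⊤ | out ⊤ | prev ⊥ | push {0}
  [3] u=2 | in ⊤ | out − | prev ⊥ | push {1}
  [4] u=3 | in − | out + | prev ⊥ | push {}
  [5] u=4 | in ⊤ | out + | ==
  [6] u=5 | in ⊤ | out ⊤ | prev ⊥ | push {}
  [7] u=6 | in ⊤ | out ⊤ | prev ⊥ | push {2,3}
  [8] u=0 | in ⊤ | out ⊤ | ==
  [9] u=1 | in ⊤ | out ⊤ | ==
  [10] u=2 | in ⊤ | out − | ==
  [11] u=3 | in ⊤ | out ⊤ | prev + | push {}

Converged values:
  [0] ⊤
  [1] ⊤
  [2] −
  [3] ⊤
  [4] +
  [5] ⊤
  [6] ⊤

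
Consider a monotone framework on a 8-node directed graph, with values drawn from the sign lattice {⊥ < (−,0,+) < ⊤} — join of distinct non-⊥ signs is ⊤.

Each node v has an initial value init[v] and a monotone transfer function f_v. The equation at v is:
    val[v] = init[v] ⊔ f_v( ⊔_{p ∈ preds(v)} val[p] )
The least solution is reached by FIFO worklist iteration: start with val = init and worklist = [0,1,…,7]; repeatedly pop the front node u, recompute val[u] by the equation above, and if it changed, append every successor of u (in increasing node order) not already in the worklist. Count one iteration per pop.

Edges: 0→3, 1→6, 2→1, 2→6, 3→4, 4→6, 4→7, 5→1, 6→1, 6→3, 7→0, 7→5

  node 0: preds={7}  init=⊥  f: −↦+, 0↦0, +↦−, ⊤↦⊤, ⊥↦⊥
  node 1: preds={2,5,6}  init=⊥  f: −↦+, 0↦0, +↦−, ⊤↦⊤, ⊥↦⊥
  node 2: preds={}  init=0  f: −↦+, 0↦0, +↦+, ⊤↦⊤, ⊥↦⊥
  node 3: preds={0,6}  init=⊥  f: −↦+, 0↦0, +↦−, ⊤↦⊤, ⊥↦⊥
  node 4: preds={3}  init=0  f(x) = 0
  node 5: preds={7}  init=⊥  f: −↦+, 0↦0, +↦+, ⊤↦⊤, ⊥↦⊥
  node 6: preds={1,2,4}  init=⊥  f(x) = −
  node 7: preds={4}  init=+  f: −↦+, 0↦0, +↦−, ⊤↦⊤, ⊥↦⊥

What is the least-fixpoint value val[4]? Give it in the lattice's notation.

Iteration log — 16 steps:
  step 1. node 0  ⊔preds=+  new=−  old=⊥  +wl: 
  step 2. node 1  ⊔preds=0  new=0  old=⊥  +wl: 
  step 3. node 2  ⊔preds=⊥  new=0  stable
  step 4. node 3  ⊔preds=−  new=+  old=⊥  +wl: 
  step 5. node 4  ⊔preds=+  new=0  stable
  step 6. node 5  ⊔preds=+  new=+  old=⊥  +wl: 1
  step 7. node 6  ⊔preds=0  new=−  old=⊥  +wl: 3
  step 8. node 7  ⊔preds=0  new=⊤  old=+  +wl: 0,5
  step 9. node 1  ⊔preds=⊤  new=⊤  old=0  +wl: 6
  step 10. node 3  ⊔preds=−  new=+  stable
  step 11. node 0  ⊔preds=⊤  new=⊤  old=−  +wl: 3
  step 12. node 5  ⊔preds=⊤  new=⊤  old=+  +wl: 1
  step 13. node 6  ⊔preds=⊤  new=−  stable
  step 14. node 3  ⊔preds=⊤  new=⊤  old=+  +wl: 4
  step 15. node 1  ⊔preds=⊤  new=⊤  stable
  step 16. node 4  ⊔preds=⊤  new=0  stable

Least fixpoint reached:
  node 0: ⊤
  node 1: ⊤
  node 2: 0
  node 3: ⊤
  node 4: 0
  node 5: ⊤
  node 6: −
  node 7: ⊤

0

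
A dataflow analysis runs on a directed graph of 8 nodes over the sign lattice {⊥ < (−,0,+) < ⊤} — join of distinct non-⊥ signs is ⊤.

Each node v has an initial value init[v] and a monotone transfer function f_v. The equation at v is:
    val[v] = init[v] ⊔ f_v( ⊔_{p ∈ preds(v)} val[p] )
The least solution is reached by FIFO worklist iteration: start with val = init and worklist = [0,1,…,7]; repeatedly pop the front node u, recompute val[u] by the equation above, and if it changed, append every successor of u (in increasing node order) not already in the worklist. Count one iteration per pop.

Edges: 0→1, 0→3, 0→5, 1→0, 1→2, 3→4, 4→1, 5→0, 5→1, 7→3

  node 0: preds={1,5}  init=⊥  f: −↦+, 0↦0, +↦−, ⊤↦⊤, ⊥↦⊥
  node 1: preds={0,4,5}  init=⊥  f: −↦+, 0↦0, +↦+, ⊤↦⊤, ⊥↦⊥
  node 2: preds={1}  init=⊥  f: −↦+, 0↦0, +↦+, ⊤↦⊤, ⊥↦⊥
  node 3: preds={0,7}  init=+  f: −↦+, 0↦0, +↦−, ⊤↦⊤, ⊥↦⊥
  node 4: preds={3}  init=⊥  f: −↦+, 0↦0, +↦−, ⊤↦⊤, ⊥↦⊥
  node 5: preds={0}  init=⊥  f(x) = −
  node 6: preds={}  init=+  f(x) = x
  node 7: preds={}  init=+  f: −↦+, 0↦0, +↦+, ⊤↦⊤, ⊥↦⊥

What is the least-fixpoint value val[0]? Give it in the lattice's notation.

Trace (14 dequeues):
  [1] u=0 | in ⊥ | out ⊥ | ==
  [2] u=1 | in ⊥ | out ⊥ | ==
  [3] u=2 | in ⊥ | out ⊥ | ==
  [4] u=3 | in + | out ⊤ | prev + | push {}
  [5] u=4 | in ⊤ | out ⊤ | prev ⊥ | push {1}
  [6] u=5 | in ⊥ | out − | prev ⊥ | push {0}
  [7] u=6 | in ⊥ | out + | ==
  [8] u=7 | in ⊥ | out + | ==
  [9] u=1 | in ⊤ | out ⊤ | prev ⊥ | push {2}
  [10] u=0 | in ⊤ | out ⊤ | prev ⊥ | push {1,3,5}
  [11] u=2 | in ⊤ | out ⊤ | prev ⊥ | push {}
  [12] u=1 | in ⊤ | out ⊤ | ==
  [13] u=3 | in ⊤ | out ⊤ | ==
  [14] u=5 | in ⊤ | out − | ==

Converged values:
  [0] ⊤
  [1] ⊤
  [2] ⊤
  [3] ⊤
  [4] ⊤
  [5] −
  [6] +
  [7] +

⊤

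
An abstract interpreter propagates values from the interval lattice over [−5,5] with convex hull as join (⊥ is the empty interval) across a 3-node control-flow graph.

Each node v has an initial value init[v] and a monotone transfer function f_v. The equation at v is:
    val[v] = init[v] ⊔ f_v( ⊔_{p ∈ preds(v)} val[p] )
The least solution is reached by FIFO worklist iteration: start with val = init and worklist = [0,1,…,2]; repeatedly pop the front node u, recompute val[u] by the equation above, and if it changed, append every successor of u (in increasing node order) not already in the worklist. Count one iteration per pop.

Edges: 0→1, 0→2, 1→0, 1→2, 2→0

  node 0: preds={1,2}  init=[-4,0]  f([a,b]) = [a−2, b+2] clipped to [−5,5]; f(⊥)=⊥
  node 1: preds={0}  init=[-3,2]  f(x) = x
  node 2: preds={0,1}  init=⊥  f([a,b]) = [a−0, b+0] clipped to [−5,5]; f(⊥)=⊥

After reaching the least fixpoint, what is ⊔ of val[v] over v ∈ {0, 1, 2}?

Iteration log — 7 steps:
  step 1. node 0  ⊔preds=[-3,2]  new=[-5,4]  old=[-4,0]  +wl: 
  step 2. node 1  ⊔preds=[-5,4]  new=[-5,4]  old=[-3,2]  +wl: 0
  step 3. node 2  ⊔preds=[-5,4]  new=[-5,4]  old=⊥  +wl: 
  step 4. node 0  ⊔preds=[-5,4]  new=[-5,5]  old=[-5,4]  +wl: 1,2
  step 5. node 1  ⊔preds=[-5,5]  new=[-5,5]  old=[-5,4]  +wl: 0
  step 6. node 2  ⊔preds=[-5,5]  new=[-5,5]  old=[-5,4]  +wl: 
  step 7. node 0  ⊔preds=[-5,5]  new=[-5,5]  stable

Least fixpoint reached:
  node 0: [-5,5]
  node 1: [-5,5]
  node 2: [-5,5]

[-5,5]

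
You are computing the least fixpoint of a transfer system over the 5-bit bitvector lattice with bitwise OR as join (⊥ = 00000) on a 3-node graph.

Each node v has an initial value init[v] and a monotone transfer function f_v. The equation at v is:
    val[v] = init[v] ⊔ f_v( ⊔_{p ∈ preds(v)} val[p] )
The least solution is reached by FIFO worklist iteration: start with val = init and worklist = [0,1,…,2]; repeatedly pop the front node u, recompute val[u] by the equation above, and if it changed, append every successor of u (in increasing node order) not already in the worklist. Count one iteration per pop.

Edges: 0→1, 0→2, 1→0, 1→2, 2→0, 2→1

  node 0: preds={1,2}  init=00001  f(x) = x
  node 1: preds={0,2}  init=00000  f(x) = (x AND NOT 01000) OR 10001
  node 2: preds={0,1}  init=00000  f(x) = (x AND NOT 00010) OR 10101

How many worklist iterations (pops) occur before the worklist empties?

Worklist (7 pops):
  #1 pop 0: in=00000 → 00001 (no change)
  #2 pop 1: in=00001 → 10001 (was 00000); enqueue [0]
  #3 pop 2: in=10001 → 10101 (was 00000); enqueue [1]
  #4 pop 0: in=10101 → 10101 (was 00001); enqueue [2]
  #5 pop 1: in=10101 → 10101 (was 10001); enqueue [0]
  #6 pop 2: in=10101 → 10101 (no change)
  #7 pop 0: in=10101 → 10101 (no change)

Fixpoint:
  val[0] = 10101
  val[1] = 10101
  val[2] = 10101

7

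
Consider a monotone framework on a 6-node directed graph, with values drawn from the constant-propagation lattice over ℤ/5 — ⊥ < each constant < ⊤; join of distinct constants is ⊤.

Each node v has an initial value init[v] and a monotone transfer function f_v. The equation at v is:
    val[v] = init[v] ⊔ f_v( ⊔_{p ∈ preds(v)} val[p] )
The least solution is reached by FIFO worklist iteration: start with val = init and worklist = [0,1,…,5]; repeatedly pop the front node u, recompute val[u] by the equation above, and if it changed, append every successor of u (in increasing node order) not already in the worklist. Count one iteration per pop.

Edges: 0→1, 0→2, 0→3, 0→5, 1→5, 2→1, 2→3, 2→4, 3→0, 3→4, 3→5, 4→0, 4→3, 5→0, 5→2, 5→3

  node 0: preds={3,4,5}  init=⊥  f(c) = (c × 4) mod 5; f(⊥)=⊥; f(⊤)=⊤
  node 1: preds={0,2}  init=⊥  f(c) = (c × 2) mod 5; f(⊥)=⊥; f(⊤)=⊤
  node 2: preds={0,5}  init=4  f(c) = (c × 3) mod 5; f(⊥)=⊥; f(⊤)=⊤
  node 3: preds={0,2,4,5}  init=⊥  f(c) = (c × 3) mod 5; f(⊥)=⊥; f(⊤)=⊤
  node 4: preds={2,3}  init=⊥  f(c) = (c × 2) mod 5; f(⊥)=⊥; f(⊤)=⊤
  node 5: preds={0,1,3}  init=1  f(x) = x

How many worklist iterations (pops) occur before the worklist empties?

12

Trace (12 dequeues):
  [1] u=0 | in 1 | out 4 | prev ⊥ | push {}
  [2] u=1 | in 4 | out 3 | prev ⊥ | push {}
  [3] u=2 | in ⊤ | out ⊤ | prev 4 | push {1}
  [4] u=3 | in ⊤ | out ⊤ | prev ⊥ | push {0}
  [5] u=4 | in ⊤ | out ⊤ | prev ⊥ | push {3}
  [6] u=5 | in ⊤ | out ⊤ | prev 1 | push {2}
  [7] u=1 | in ⊤ | out ⊤ | prev 3 | push {5}
  [8] u=0 | in ⊤ | out ⊤ | prev 4 | push {1}
  [9] u=3 | in ⊤ | out ⊤ | ==
  [10] u=2 | in ⊤ | out ⊤ | ==
  [11] u=5 | in ⊤ | out ⊤ | ==
  [12] u=1 | in ⊤ | out ⊤ | ==

Converged values:
  [0] ⊤
  [1] ⊤
  [2] ⊤
  [3] ⊤
  [4] ⊤
  [5] ⊤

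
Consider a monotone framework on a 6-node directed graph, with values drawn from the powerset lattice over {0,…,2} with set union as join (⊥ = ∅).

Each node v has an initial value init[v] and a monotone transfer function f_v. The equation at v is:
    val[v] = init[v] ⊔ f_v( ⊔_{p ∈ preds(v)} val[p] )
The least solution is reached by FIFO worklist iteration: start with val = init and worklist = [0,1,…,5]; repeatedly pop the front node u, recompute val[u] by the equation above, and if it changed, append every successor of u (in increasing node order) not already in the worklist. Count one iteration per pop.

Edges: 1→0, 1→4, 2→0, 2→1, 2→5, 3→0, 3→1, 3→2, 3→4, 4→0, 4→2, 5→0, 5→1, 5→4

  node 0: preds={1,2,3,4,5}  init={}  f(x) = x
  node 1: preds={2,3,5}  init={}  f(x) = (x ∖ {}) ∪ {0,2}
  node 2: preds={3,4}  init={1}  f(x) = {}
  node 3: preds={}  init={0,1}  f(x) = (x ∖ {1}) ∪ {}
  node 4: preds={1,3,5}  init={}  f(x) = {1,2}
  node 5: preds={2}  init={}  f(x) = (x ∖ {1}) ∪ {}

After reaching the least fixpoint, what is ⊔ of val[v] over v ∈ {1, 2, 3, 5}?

Trace (8 dequeues):
  [1] u=0 | in {0,1} | out {0,1} | prev {} | push {}
  [2] u=1 | in {0,1} | out {0,1,2} | prev {} | push {0}
  [3] u=2 | in {0,1} | out {1} | ==
  [4] u=3 | in {} | out {0,1} | ==
  [5] u=4 | in {0,1,2} | out {1,2} | prev {} | push {2}
  [6] u=5 | in {1} | out {} | ==
  [7] u=0 | in {0,1,2} | out {0,1,2} | prev {0,1} | push {}
  [8] u=2 | in {0,1,2} | out {1} | ==

Converged values:
  [0] {0,1,2}
  [1] {0,1,2}
  [2] {1}
  [3] {0,1}
  [4] {1,2}
  [5] {}

{0,1,2}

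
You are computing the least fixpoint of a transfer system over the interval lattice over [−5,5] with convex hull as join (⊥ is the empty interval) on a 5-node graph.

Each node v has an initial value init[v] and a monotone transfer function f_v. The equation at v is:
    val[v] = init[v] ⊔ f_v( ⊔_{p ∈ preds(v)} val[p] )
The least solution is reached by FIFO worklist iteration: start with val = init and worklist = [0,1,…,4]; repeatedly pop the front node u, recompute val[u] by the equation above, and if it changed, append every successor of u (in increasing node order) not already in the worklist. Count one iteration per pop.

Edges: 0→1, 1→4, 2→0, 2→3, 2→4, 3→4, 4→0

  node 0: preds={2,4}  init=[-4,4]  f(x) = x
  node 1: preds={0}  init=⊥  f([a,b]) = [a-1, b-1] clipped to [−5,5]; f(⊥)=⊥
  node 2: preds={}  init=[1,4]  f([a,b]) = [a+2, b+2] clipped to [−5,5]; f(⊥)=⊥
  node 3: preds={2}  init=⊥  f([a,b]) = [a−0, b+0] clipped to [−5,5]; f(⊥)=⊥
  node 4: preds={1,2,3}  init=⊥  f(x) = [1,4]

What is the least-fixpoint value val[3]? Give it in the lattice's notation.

Iteration log — 6 steps:
  step 1. node 0  ⊔preds=[1,4]  new=[-4,4]  stable
  step 2. node 1  ⊔preds=[-4,4]  new=[-5,3]  old=⊥  +wl: 
  step 3. node 2  ⊔preds=⊥  new=[1,4]  stable
  step 4. node 3  ⊔preds=[1,4]  new=[1,4]  old=⊥  +wl: 
  step 5. node 4  ⊔preds=[-5,4]  new=[1,4]  old=⊥  +wl: 0
  step 6. node 0  ⊔preds=[1,4]  new=[-4,4]  stable

Least fixpoint reached:
  node 0: [-4,4]
  node 1: [-5,3]
  node 2: [1,4]
  node 3: [1,4]
  node 4: [1,4]

[1,4]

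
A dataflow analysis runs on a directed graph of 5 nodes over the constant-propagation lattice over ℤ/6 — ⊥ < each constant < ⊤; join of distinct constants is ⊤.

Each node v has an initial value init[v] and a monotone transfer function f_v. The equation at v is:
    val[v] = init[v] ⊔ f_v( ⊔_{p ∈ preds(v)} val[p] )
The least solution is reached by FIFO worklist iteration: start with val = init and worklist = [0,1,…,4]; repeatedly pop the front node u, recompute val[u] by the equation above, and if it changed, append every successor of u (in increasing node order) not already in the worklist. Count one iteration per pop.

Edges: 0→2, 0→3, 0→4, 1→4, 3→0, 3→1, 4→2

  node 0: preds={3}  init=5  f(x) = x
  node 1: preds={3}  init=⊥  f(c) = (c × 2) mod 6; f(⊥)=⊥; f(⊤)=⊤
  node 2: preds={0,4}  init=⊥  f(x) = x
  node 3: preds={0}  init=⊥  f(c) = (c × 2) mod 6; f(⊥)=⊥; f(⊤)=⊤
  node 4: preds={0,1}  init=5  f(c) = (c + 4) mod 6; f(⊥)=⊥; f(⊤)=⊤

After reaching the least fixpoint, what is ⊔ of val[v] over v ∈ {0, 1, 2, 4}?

⊤

Trace (13 dequeues):
  [1] u=0 | in ⊥ | out 5 | ==
  [2] u=1 | in ⊥ | out ⊥ | ==
  [3] u=2 | in 5 | out 5 | prev ⊥ | push {}
  [4] u=3 | in 5 | out 4 | prev ⊥ | push {0,1}
  [5] u=4 | in 5 | out ⊤ | prev 5 | push {2}
  [6] u=0 | in 4 | out ⊤ | prev 5 | push {3,4}
  [7] u=1 | in 4 | out 2 | prev ⊥ | push {}
  [8] u=2 | in ⊤ | out ⊤ | prev 5 | push {}
  [9] u=3 | in ⊤ | out ⊤ | prev 4 | push {0,1}
  [10] u=4 | in ⊤ | out ⊤ | ==
  [11] u=0 | in ⊤ | out ⊤ | ==
  [12] u=1 | in ⊤ | out ⊤ | prev 2 | push {4}
  [13] u=4 | in ⊤ | out ⊤ | ==

Converged values:
  [0] ⊤
  [1] ⊤
  [2] ⊤
  [3] ⊤
  [4] ⊤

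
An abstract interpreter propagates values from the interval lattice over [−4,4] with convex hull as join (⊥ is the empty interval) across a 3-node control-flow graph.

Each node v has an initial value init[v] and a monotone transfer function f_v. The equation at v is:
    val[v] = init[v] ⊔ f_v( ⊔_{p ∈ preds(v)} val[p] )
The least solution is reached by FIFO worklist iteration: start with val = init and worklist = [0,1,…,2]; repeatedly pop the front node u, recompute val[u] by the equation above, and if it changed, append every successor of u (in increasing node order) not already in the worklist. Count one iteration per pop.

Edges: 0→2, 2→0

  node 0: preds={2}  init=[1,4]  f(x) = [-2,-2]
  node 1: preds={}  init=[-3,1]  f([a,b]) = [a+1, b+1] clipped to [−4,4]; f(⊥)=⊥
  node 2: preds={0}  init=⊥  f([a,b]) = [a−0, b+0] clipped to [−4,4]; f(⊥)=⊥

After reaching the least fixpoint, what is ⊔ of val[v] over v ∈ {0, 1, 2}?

Iteration log — 4 steps:
  step 1. node 0  ⊔preds=⊥  new=[-2,4]  old=[1,4]  +wl: 
  step 2. node 1  ⊔preds=⊥  new=[-3,1]  stable
  step 3. node 2  ⊔preds=[-2,4]  new=[-2,4]  old=⊥  +wl: 0
  step 4. node 0  ⊔preds=[-2,4]  new=[-2,4]  stable

Least fixpoint reached:
  node 0: [-2,4]
  node 1: [-3,1]
  node 2: [-2,4]

[-3,4]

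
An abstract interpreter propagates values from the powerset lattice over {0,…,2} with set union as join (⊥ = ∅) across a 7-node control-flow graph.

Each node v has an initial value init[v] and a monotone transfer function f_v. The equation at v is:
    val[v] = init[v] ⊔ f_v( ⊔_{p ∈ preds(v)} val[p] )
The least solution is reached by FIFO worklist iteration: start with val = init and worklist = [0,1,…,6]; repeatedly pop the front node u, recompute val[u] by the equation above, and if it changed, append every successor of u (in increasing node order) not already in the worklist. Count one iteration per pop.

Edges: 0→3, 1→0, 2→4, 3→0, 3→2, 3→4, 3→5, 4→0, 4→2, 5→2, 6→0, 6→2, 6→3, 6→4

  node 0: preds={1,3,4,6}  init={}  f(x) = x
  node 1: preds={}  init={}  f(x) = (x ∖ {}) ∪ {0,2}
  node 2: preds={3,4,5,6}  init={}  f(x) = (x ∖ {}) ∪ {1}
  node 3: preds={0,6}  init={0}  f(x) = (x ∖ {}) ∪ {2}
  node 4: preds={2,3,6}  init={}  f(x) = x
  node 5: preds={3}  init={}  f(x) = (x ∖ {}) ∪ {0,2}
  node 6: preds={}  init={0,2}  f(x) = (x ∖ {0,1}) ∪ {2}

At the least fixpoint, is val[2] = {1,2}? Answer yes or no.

no

Iteration log — 15 steps:
  step 1. node 0  ⊔preds={0,2}  new={0,2}  old={}  +wl: 
  step 2. node 1  ⊔preds={}  new={0,2}  old={}  +wl: 0
  step 3. node 2  ⊔preds={0,2}  new={0,1,2}  old={}  +wl: 
  step 4. node 3  ⊔preds={0,2}  new={0,2}  old={0}  +wl: 2
  step 5. node 4  ⊔preds={0,1,2}  new={0,1,2}  old={}  +wl: 
  step 6. node 5  ⊔preds={0,2}  new={0,2}  old={}  +wl: 
  step 7. node 6  ⊔preds={}  new={0,2}  stable
  step 8. node 0  ⊔preds={0,1,2}  new={0,1,2}  old={0,2}  +wl: 3
  step 9. node 2  ⊔preds={0,1,2}  new={0,1,2}  stable
  step 10. node 3  ⊔preds={0,1,2}  new={0,1,2}  old={0,2}  +wl: 0,2,4,5
  step 11. node 0  ⊔preds={0,1,2}  new={0,1,2}  stable
  step 12. node 2  ⊔preds={0,1,2}  new={0,1,2}  stable
  step 13. node 4  ⊔preds={0,1,2}  new={0,1,2}  stable
  step 14. node 5  ⊔preds={0,1,2}  new={0,1,2}  old={0,2}  +wl: 2
  step 15. node 2  ⊔preds={0,1,2}  new={0,1,2}  stable

Least fixpoint reached:
  node 0: {0,1,2}
  node 1: {0,2}
  node 2: {0,1,2}
  node 3: {0,1,2}
  node 4: {0,1,2}
  node 5: {0,1,2}
  node 6: {0,2}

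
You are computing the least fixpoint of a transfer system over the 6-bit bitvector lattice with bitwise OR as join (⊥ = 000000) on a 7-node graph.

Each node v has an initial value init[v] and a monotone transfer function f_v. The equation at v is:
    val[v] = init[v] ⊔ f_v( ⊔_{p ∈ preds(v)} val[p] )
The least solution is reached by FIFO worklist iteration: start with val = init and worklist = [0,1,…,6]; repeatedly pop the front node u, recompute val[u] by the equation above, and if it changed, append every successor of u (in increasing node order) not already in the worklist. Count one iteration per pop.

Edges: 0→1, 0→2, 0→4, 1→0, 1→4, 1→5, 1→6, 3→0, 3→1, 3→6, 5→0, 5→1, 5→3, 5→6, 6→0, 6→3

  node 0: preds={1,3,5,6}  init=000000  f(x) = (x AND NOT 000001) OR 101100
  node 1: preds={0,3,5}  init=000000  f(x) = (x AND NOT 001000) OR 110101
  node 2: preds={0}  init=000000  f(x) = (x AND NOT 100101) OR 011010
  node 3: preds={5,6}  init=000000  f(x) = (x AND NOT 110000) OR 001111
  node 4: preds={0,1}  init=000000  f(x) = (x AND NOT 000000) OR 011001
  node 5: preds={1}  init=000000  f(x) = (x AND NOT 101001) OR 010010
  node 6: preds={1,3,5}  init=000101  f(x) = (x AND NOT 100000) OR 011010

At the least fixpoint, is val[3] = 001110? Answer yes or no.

no

Trace (15 dequeues):
  [1] u=0 | in 000101 | out 101100 | prev 000000 | push {}
  [2] u=1 | in 101100 | out 110101 | prev 000000 | push {0}
  [3] u=2 | in 101100 | out 011010 | prev 000000 | push {}
  [4] u=3 | in 000101 | out 001111 | prev 000000 | push {1}
  [5] u=4 | in 111101 | out 111101 | prev 000000 | push {}
  [6] u=5 | in 110101 | out 010110 | prev 000000 | push {3}
  [7] u=6 | in 111111 | out 011111 | prev 000101 | push {}
  [8] u=0 | in 111111 | out 111110 | prev 101100 | push {2,4}
  [9] u=1 | in 111111 | out 110111 | prev 110101 | push {0,5,6}
  [10] u=3 | in 011111 | out 001111 | ==
  [11] u=2 | in 111110 | out 011010 | ==
  [12] u=4 | in 111111 | out 111111 | prev 111101 | push {}
  [13] u=0 | in 111111 | out 111110 | ==
  [14] u=5 | in 110111 | out 010110 | ==
  [15] u=6 | in 111111 | out 011111 | ==

Converged values:
  [0] 111110
  [1] 110111
  [2] 011010
  [3] 001111
  [4] 111111
  [5] 010110
  [6] 011111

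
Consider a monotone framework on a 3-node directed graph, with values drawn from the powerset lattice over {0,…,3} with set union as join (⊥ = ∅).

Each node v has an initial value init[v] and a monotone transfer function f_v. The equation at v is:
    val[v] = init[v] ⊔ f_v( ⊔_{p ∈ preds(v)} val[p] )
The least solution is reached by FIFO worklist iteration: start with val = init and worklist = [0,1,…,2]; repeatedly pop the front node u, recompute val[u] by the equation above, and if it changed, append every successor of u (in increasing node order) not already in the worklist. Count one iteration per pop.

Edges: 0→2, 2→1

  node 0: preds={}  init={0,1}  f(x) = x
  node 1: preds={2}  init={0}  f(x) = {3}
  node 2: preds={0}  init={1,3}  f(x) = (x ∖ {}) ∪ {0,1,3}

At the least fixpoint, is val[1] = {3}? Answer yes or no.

no

Iteration log — 4 steps:
  step 1. node 0  ⊔preds={}  new={0,1}  stable
  step 2. node 1  ⊔preds={1,3}  new={0,3}  old={0}  +wl: 
  step 3. node 2  ⊔preds={0,1}  new={0,1,3}  old={1,3}  +wl: 1
  step 4. node 1  ⊔preds={0,1,3}  new={0,3}  stable

Least fixpoint reached:
  node 0: {0,1}
  node 1: {0,3}
  node 2: {0,1,3}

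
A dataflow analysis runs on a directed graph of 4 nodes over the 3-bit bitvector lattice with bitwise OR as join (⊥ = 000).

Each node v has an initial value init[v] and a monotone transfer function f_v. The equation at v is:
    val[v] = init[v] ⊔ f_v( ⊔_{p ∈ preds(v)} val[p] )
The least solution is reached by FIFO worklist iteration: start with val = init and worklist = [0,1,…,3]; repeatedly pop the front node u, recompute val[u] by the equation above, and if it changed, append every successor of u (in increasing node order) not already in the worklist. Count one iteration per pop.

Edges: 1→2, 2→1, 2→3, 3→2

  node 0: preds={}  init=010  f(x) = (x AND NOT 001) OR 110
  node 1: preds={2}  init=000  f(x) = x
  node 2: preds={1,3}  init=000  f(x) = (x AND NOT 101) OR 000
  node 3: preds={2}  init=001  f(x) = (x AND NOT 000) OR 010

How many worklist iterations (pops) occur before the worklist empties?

8

Trace (8 dequeues):
  [1] u=0 | in 000 | out 110 | prev 010 | push {}
  [2] u=1 | in 000 | out 000 | ==
  [3] u=2 | in 001 | out 000 | ==
  [4] u=3 | in 000 | out 011 | prev 001 | push {2}
  [5] u=2 | in 011 | out 010 | prev 000 | push {1,3}
  [6] u=1 | in 010 | out 010 | prev 000 | push {2}
  [7] u=3 | in 010 | out 011 | ==
  [8] u=2 | in 011 | out 010 | ==

Converged values:
  [0] 110
  [1] 010
  [2] 010
  [3] 011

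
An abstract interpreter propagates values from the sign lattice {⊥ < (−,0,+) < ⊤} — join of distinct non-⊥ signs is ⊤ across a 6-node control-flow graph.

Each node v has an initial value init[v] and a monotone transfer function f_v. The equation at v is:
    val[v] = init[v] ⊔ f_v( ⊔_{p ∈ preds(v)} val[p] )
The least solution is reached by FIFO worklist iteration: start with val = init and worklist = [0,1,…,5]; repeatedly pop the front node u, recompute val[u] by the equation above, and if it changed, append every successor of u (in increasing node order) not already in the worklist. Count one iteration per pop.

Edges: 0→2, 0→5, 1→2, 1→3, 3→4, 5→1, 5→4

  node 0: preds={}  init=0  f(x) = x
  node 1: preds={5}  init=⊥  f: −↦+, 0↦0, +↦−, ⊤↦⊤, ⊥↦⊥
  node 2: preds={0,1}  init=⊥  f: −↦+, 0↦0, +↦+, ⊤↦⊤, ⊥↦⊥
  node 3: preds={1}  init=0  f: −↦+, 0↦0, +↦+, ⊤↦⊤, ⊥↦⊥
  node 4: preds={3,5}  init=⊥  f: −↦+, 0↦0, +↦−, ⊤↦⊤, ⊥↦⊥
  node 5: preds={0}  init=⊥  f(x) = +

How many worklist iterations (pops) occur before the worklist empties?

11

Worklist (11 pops):
  #1 pop 0: in=⊥ → 0 (no change)
  #2 pop 1: in=⊥ → ⊥ (no change)
  #3 pop 2: in=0 → 0 (was ⊥); enqueue []
  #4 pop 3: in=⊥ → 0 (no change)
  #5 pop 4: in=0 → 0 (was ⊥); enqueue []
  #6 pop 5: in=0 → + (was ⊥); enqueue [1,4]
  #7 pop 1: in=+ → − (was ⊥); enqueue [2,3]
  #8 pop 4: in=⊤ → ⊤ (was 0); enqueue []
  #9 pop 2: in=⊤ → ⊤ (was 0); enqueue []
  #10 pop 3: in=− → ⊤ (was 0); enqueue [4]
  #11 pop 4: in=⊤ → ⊤ (no change)

Fixpoint:
  val[0] = 0
  val[1] = −
  val[2] = ⊤
  val[3] = ⊤
  val[4] = ⊤
  val[5] = +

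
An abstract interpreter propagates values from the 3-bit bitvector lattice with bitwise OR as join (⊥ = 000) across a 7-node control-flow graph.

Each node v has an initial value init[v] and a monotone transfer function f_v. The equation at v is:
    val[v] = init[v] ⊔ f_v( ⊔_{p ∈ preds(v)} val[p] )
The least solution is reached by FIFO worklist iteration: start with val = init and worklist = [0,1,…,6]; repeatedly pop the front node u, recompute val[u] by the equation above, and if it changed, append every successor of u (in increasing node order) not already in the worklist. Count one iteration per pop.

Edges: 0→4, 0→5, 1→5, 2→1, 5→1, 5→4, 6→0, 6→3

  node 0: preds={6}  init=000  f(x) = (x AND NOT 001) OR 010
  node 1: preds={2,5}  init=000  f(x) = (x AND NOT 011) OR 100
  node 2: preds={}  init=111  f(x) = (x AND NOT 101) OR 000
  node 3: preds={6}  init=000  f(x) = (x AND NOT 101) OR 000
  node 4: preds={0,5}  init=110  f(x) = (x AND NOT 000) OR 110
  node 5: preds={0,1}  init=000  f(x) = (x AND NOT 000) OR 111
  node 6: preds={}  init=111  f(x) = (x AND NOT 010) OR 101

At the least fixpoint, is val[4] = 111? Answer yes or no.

yes

Worklist (9 pops):
  #1 pop 0: in=111 → 110 (was 000); enqueue []
  #2 pop 1: in=111 → 100 (was 000); enqueue []
  #3 pop 2: in=000 → 111 (no change)
  #4 pop 3: in=111 → 010 (was 000); enqueue []
  #5 pop 4: in=110 → 110 (no change)
  #6 pop 5: in=110 → 111 (was 000); enqueue [1,4]
  #7 pop 6: in=000 → 111 (no change)
  #8 pop 1: in=111 → 100 (no change)
  #9 pop 4: in=111 → 111 (was 110); enqueue []

Fixpoint:
  val[0] = 110
  val[1] = 100
  val[2] = 111
  val[3] = 010
  val[4] = 111
  val[5] = 111
  val[6] = 111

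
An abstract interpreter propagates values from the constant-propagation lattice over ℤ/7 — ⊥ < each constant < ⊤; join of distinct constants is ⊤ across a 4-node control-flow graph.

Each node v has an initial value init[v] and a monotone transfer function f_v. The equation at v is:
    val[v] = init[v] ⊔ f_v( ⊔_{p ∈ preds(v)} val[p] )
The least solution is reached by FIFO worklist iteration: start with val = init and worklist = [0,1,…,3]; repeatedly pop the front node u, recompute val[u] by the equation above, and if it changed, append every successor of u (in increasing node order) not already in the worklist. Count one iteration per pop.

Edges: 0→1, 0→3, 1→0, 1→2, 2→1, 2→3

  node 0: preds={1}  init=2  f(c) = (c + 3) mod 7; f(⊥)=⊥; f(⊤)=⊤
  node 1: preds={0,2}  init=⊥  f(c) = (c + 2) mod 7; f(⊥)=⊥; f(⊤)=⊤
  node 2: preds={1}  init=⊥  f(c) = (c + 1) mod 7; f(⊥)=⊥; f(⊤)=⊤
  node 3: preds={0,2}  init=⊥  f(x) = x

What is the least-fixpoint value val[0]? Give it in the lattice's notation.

⊤

Trace (11 dequeues):
  [1] u=0 | in ⊥ | out 2 | ==
  [2] u=1 | in 2 | out 4 | prev ⊥ | push {0}
  [3] u=2 | in 4 | out 5 | prev ⊥ | push {1}
  [4] u=3 | in ⊤ | out ⊤ | prev ⊥ | push {}
  [5] u=0 | in 4 | out ⊤ | prev 2 | push {3}
  [6] u=1 | in ⊤ | out ⊤ | prev 4 | push {0,2}
  [7] u=3 | in ⊤ | out ⊤ | ==
  [8] u=0 | in ⊤ | out ⊤ | ==
  [9] u=2 | in ⊤ | out ⊤ | prev 5 | push {1,3}
  [10] u=1 | in ⊤ | out ⊤ | ==
  [11] u=3 | in ⊤ | out ⊤ | ==

Converged values:
  [0] ⊤
  [1] ⊤
  [2] ⊤
  [3] ⊤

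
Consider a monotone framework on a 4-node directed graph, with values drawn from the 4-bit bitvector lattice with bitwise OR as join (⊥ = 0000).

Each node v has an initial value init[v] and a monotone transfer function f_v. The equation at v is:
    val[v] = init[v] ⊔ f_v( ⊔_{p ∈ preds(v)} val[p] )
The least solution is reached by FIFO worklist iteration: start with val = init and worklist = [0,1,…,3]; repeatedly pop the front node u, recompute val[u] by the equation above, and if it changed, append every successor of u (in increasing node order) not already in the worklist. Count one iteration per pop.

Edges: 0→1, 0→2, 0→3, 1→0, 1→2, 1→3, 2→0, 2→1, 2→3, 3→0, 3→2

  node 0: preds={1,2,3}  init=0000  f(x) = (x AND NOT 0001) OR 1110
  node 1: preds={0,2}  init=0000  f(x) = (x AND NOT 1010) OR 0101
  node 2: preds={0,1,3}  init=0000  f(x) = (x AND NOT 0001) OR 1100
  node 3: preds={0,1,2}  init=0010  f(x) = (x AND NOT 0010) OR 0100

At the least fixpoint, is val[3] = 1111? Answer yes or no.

yes

Iteration log — 7 steps:
  step 1. node 0  ⊔preds=0010  new=1110  old=0000  +wl: 
  step 2. node 1  ⊔preds=1110  new=0101  old=0000  +wl: 0
  step 3. node 2  ⊔preds=1111  new=1110  old=0000  +wl: 1
  step 4. node 3  ⊔preds=1111  new=1111  old=0010  +wl: 2
  step 5. node 0  ⊔preds=1111  new=1110  stable
  step 6. node 1  ⊔preds=1110  new=0101  stable
  step 7. node 2  ⊔preds=1111  new=1110  stable

Least fixpoint reached:
  node 0: 1110
  node 1: 0101
  node 2: 1110
  node 3: 1111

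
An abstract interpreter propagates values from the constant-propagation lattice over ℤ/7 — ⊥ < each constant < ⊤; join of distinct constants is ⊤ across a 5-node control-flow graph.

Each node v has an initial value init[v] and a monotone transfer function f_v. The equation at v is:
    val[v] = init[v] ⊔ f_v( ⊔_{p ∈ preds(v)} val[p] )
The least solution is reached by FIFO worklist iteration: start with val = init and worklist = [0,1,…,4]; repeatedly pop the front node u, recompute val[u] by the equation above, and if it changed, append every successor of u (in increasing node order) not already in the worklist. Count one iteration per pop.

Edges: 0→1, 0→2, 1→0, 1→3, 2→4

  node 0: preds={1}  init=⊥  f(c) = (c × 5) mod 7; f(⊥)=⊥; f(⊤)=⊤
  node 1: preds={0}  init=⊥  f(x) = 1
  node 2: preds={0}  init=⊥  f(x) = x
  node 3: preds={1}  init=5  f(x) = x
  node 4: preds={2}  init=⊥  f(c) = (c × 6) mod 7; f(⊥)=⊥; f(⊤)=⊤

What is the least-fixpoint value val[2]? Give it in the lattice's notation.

5

Worklist (9 pops):
  #1 pop 0: in=⊥ → ⊥ (no change)
  #2 pop 1: in=⊥ → 1 (was ⊥); enqueue [0]
  #3 pop 2: in=⊥ → ⊥ (no change)
  #4 pop 3: in=1 → ⊤ (was 5); enqueue []
  #5 pop 4: in=⊥ → ⊥ (no change)
  #6 pop 0: in=1 → 5 (was ⊥); enqueue [1,2]
  #7 pop 1: in=5 → 1 (no change)
  #8 pop 2: in=5 → 5 (was ⊥); enqueue [4]
  #9 pop 4: in=5 → 2 (was ⊥); enqueue []

Fixpoint:
  val[0] = 5
  val[1] = 1
  val[2] = 5
  val[3] = ⊤
  val[4] = 2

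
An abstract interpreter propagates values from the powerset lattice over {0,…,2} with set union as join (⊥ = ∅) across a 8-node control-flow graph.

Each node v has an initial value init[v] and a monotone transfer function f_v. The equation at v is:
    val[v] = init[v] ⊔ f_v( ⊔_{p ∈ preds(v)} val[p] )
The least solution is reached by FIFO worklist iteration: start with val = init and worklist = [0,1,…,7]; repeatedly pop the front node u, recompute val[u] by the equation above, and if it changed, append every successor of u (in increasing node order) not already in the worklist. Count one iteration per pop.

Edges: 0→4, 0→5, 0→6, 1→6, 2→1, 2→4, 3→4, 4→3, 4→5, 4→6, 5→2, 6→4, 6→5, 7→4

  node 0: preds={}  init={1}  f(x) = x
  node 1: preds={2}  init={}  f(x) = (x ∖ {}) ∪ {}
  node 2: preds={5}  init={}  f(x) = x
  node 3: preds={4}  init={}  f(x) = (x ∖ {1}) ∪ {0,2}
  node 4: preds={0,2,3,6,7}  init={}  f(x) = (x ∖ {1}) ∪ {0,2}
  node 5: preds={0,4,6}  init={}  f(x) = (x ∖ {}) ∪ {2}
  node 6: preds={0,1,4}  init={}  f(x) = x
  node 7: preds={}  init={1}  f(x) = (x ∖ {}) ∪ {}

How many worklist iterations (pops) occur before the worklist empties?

Trace (14 dequeues):
  [1] u=0 | in {} | out {1} | ==
  [2] u=1 | in {} | out {} | ==
  [3] u=2 | in {} | out {} | ==
  [4] u=3 | in {} | out {0,2} | prev {} | push {}
  [5] u=4 | in {0,1,2} | out {0,2} | prev {} | push {3}
  [6] u=5 | in {0,1,2} | out {0,1,2} | prev {} | push {2}
  [7] u=6 | in {0,1,2} | out {0,1,2} | prev {} | push {4,5}
  [8] u=7 | in {} | out {1} | ==
  [9] u=3 | in {0,2} | out {0,2} | ==
  [10] u=2 | in {0,1,2} | out {0,1,2} | prev {} | push {1}
  [11] u=4 | in {0,1,2} | out {0,2} | ==
  [12] u=5 | in {0,1,2} | out {0,1,2} | ==
  [13] u=1 | in {0,1,2} | out {0,1,2} | prev {} | push {6}
  [14] u=6 | in {0,1,2} | out {0,1,2} | ==

Converged values:
  [0] {1}
  [1] {0,1,2}
  [2] {0,1,2}
  [3] {0,2}
  [4] {0,2}
  [5] {0,1,2}
  [6] {0,1,2}
  [7] {1}

14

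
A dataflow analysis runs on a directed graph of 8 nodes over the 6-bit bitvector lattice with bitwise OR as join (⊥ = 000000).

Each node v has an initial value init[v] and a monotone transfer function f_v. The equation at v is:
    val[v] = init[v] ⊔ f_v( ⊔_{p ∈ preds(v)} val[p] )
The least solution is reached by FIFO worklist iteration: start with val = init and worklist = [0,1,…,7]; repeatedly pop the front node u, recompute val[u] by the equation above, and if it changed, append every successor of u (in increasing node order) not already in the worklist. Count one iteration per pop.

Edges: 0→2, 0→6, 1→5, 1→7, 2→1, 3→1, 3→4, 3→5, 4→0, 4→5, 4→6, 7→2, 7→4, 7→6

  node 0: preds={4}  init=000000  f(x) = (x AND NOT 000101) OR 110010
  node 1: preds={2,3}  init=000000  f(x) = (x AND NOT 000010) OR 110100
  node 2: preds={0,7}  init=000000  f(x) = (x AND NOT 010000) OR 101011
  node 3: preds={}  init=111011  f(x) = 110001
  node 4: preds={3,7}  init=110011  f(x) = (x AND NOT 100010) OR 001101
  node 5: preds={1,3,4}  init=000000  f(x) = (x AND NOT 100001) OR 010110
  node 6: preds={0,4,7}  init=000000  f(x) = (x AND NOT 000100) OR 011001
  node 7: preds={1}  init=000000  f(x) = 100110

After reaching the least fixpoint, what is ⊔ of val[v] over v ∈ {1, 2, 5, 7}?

Iteration log — 14 steps:
  step 1. node 0  ⊔preds=110011  new=110010  old=000000  +wl: 
  step 2. node 1  ⊔preds=111011  new=111101  old=000000  +wl: 
  step 3. node 2  ⊔preds=110010  new=101011  old=000000  +wl: 1
  step 4. node 3  ⊔preds=000000  new=111011  stable
  step 5. node 4  ⊔preds=111011  new=111111  old=110011  +wl: 0
  step 6. node 5  ⊔preds=111111  new=011110  old=000000  +wl: 
  step 7. node 6  ⊔preds=111111  new=111011  old=000000  +wl: 
  step 8. node 7  ⊔preds=111101  new=100110  old=000000  +wl: 2,4,6
  step 9. node 1  ⊔preds=111011  new=111101  stable
  step 10. node 0  ⊔preds=111111  new=111010  old=110010  +wl: 
  step 11. node 2  ⊔preds=111110  new=101111  old=101011  +wl: 1
  step 12. node 4  ⊔preds=111111  new=111111  stable
  step 13. node 6  ⊔preds=111111  new=111011  stable
  step 14. node 1  ⊔preds=111111  new=111101  stable

Least fixpoint reached:
  node 0: 111010
  node 1: 111101
  node 2: 101111
  node 3: 111011
  node 4: 111111
  node 5: 011110
  node 6: 111011
  node 7: 100110

111111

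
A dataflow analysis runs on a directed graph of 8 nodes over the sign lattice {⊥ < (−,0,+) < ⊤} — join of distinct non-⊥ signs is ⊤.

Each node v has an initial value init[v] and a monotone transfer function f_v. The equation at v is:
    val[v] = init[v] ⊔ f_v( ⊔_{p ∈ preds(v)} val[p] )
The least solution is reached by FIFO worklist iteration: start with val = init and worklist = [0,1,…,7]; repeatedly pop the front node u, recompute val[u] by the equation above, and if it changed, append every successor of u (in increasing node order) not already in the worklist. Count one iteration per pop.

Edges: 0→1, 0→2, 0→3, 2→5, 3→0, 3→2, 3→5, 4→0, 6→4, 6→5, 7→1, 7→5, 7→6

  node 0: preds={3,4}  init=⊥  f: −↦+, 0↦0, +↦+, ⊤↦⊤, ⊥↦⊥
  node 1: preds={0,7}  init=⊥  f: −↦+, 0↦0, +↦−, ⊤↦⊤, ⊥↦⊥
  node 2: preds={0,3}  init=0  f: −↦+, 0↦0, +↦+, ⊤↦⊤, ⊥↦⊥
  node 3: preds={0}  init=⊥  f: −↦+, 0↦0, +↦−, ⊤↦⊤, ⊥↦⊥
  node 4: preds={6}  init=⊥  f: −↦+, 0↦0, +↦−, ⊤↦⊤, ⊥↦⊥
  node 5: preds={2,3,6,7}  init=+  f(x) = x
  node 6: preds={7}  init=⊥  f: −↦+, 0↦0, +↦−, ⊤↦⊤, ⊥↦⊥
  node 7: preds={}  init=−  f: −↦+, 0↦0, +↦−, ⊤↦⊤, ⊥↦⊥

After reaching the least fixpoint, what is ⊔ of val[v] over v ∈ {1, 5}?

⊤

Trace (17 dequeues):
  [1] u=0 | in ⊥ | out ⊥ | ==
  [2] u=1 | in − | out + | prev ⊥ | push {}
  [3] u=2 | in ⊥ | out 0 | ==
  [4] u=3 | in ⊥ | out ⊥ | ==
  [5] u=4 | in ⊥ | out ⊥ | ==
  [6] u=5 | in ⊤ | out ⊤ | prev + | push {}
  [7] u=6 | in − | out + | prev ⊥ | push {4,5}
  [8] u=7 | in ⊥ | out − | ==
  [9] u=4 | in + | out − | prev ⊥ | push {0}
  [10] u=5 | in ⊤ | out ⊤ | ==
  [11] u=0 | in − | out + | prev ⊥ | push {1,2,3}
  [12] u=1 | in ⊤ | out ⊤ | prev + | push {}
  [13] u=2 | in + | out ⊤ | prev 0 | push {5}
  [14] u=3 | in + | out − | prev ⊥ | push {0,2}
  [15] u=5 | in ⊤ | out ⊤ | ==
  [16] u=0 | in − | out + | ==
  [17] u=2 | in ⊤ | out ⊤ | ==

Converged values:
  [0] +
  [1] ⊤
  [2] ⊤
  [3] −
  [4] −
  [5] ⊤
  [6] +
  [7] −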